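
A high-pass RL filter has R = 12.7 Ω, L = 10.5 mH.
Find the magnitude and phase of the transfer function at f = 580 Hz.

Step 1 — Angular frequency: ω = 2π·580 = 3644 rad/s.
Step 2 — Transfer function: H(jω) = jωL/(R + jωL).
Step 3 — Numerator jωL = j·38.26; denominator R + jωL = 12.7 + j38.26.
Step 4 — H = 0.9008 + j0.299.
Step 5 — Magnitude: |H| = 0.9491 (-0.5 dB); phase: φ = 18.4°.

|H| = 0.9491 (-0.5 dB), φ = 18.4°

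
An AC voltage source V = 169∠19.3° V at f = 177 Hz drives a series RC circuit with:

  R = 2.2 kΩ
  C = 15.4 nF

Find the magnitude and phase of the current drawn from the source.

Step 1 — Angular frequency: ω = 2π·f = 2π·177 = 1112 rad/s.
Step 2 — Component impedances:
  R: Z = R = 2200 Ω
  C: Z = 1/(jωC) = -j/(ω·C) = 0 - j5.839e+04 Ω
Step 3 — Series combination: Z_total = R + C = 2200 - j5.839e+04 Ω = 5.843e+04∠-87.8° Ω.
Step 4 — Source phasor: V = 169∠19.3° V = 159.5 + j55.86 V.
Step 5 — Ohm's law: I = V / Z_total = (159.5 + j55.86) / (2200 - j5.839e+04) = -0.0008525 + j0.002764 A.
Step 6 — Convert to polar: |I| = 0.002892 A, ∠I = 107.1°.

I = 0.002892∠107.1° A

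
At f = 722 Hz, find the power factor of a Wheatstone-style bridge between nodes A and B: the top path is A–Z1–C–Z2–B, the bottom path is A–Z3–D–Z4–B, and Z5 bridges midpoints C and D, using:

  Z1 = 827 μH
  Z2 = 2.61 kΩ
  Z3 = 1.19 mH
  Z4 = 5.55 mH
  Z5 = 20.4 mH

Step 1 — Angular frequency: ω = 2π·f = 2π·722 = 4536 rad/s.
Step 2 — Component impedances:
  Z1: Z = jωL = j·4536·0.000827 = 0 + j3.752 Ω
  Z2: Z = R = 2610 Ω
  Z3: Z = jωL = j·4536·0.00119 = 0 + j5.398 Ω
  Z4: Z = jωL = j·4536·0.00555 = 0 + j25.18 Ω
  Z5: Z = jωL = j·4536·0.0204 = 0 + j92.54 Ω
Step 3 — Bridge requires nodal analysis (the Z5 bridge couples midpoints C and D, so the two paths cannot be reduced to a simple series/parallel combination). Setting node B to ground and injecting 1 A at node A, the 3-node admittance system at A, C, D solves to V_A = Z_AB = 0.3468 + j30.28 Ω = 30.29∠89.3° Ω.
Step 4 — Power factor: PF = cos(φ) = Re(Z)/|Z| = 0.3468/30.29 = 0.01145.
Step 5 — Type: Im(Z) = 30.28 ⇒ lagging (phase φ = 89.3°).

PF = 0.01145 (lagging, φ = 89.3°)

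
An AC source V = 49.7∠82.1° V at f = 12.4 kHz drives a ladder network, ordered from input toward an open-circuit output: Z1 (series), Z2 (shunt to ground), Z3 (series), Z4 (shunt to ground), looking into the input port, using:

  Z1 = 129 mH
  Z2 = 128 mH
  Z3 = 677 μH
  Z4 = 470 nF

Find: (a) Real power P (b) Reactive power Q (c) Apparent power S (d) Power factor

Step 1 — Angular frequency: ω = 2π·f = 2π·1.24e+04 = 7.791e+04 rad/s.
Step 2 — Component impedances:
  Z1: Z = jωL = j·7.791e+04·0.129 = 0 + j1.005e+04 Ω
  Z2: Z = jωL = j·7.791e+04·0.128 = 0 + j9973 Ω
  Z3: Z = jωL = j·7.791e+04·0.000677 = 0 + j52.75 Ω
  Z4: Z = 1/(jωC) = -j/(ω·C) = 0 - j27.31 Ω
Step 3 — Ladder network (open output): work backward from the far end, alternating series and parallel combinations. Z_in = 0 + j1.008e+04 Ω = 1.008e+04∠90.0° Ω.
Step 4 — Source phasor: V = 49.7∠82.1° V = 6.831 + j49.23 V.
Step 5 — Current: I = V / Z = 0.004886 - j0.0006779 A = 0.004933∠-7.9° A.
Step 6 — Complex power: S = V·I* = 0 + j0.2451 VA.
Step 7 — Real power: P = Re(S) = 0 W.
Step 8 — Reactive power: Q = Im(S) = 0.2451 VAR.
Step 9 — Apparent power: |S| = 0.2451 VA.
Step 10 — Power factor: PF = P/|S| = 0 (lagging).

(a) P = 0 W  (b) Q = 0.2451 VAR  (c) S = 0.2451 VA  (d) PF = 0 (lagging)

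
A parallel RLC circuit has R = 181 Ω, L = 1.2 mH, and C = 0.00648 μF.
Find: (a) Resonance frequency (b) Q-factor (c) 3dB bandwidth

Step 1 — Resonance: ω₀ = 1/√(LC) = 1/√(0.0012·6.48e-09) = 3.586e+05 rad/s.
Step 2 — f₀ = ω₀/(2π) = 5.707e+04 Hz.
Step 3 — Parallel Q: Q = R/(ω₀L) = 181/(3.586e+05·0.0012) = 0.4206.
Step 4 — Bandwidth: Δω = ω₀/Q = 8.526e+05 rad/s; BW = Δω/(2π) = 1.357e+05 Hz.

(a) f₀ = 5.707e+04 Hz  (b) Q = 0.4206  (c) BW = 1.357e+05 Hz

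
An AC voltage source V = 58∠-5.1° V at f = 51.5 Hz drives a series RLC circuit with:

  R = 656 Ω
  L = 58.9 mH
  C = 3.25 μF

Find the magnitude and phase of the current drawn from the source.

Step 1 — Angular frequency: ω = 2π·f = 2π·51.5 = 323.6 rad/s.
Step 2 — Component impedances:
  R: Z = R = 656 Ω
  L: Z = jωL = j·323.6·0.0589 = 0 + j19.06 Ω
  C: Z = 1/(jωC) = -j/(ω·C) = 0 - j950.9 Ω
Step 3 — Series combination: Z_total = R + L + C = 656 - j931.8 Ω = 1140∠-54.9° Ω.
Step 4 — Source phasor: V = 58∠-5.1° V = 57.77 - j5.156 V.
Step 5 — Ohm's law: I = V / Z_total = (57.77 - j5.156) / (656 - j931.8) = 0.03288 + j0.03885 A.
Step 6 — Convert to polar: |I| = 0.0509 A, ∠I = 49.8°.

I = 0.0509∠49.8° A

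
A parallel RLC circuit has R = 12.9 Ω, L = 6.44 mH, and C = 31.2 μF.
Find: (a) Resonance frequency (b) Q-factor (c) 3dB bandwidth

Step 1 — Resonance: ω₀ = 1/√(LC) = 1/√(0.00644·3.12e-05) = 2231 rad/s.
Step 2 — f₀ = ω₀/(2π) = 355.1 Hz.
Step 3 — Parallel Q: Q = R/(ω₀L) = 12.9/(2231·0.00644) = 0.8979.
Step 4 — Bandwidth: Δω = ω₀/Q = 2485 rad/s; BW = Δω/(2π) = 395.4 Hz.

(a) f₀ = 355.1 Hz  (b) Q = 0.8979  (c) BW = 395.4 Hz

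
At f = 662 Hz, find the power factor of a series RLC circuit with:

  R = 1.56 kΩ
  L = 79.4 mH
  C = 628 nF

Step 1 — Angular frequency: ω = 2π·f = 2π·662 = 4159 rad/s.
Step 2 — Component impedances:
  R: Z = R = 1560 Ω
  L: Z = jωL = j·4159·0.0794 = 0 + j330.3 Ω
  C: Z = 1/(jωC) = -j/(ω·C) = 0 - j382.8 Ω
Step 3 — Series combination: Z_total = R + L + C = 1560 - j52.57 Ω = 1561∠-1.9° Ω.
Step 4 — Power factor: PF = cos(φ) = Re(Z)/|Z| = 1560/1561 = 0.9994.
Step 5 — Type: Im(Z) = -52.57 ⇒ leading (phase φ = -1.9°).

PF = 0.9994 (leading, φ = -1.9°)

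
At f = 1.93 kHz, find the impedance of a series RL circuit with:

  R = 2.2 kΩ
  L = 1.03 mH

Step 1 — Angular frequency: ω = 2π·f = 2π·1930 = 1.213e+04 rad/s.
Step 2 — Component impedances:
  R: Z = R = 2200 Ω
  L: Z = jωL = j·1.213e+04·0.00103 = 0 + j12.49 Ω
Step 3 — Series combination: Z_total = R + L = 2200 + j12.49 Ω = 2200∠0.3° Ω.

Z = 2200 + j12.49 Ω = 2200∠0.3° Ω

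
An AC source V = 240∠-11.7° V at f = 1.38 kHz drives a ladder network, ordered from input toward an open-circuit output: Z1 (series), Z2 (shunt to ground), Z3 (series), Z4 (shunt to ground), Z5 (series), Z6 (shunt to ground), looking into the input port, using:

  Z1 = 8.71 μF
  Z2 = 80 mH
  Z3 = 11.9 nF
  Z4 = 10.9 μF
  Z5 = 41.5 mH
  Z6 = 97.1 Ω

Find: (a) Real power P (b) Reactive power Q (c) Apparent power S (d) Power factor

Step 1 — Angular frequency: ω = 2π·f = 2π·1380 = 8671 rad/s.
Step 2 — Component impedances:
  Z1: Z = 1/(jωC) = -j/(ω·C) = 0 - j13.24 Ω
  Z2: Z = jωL = j·8671·0.08 = 0 + j693.7 Ω
  Z3: Z = 1/(jωC) = -j/(ω·C) = 0 - j9692 Ω
  Z4: Z = 1/(jωC) = -j/(ω·C) = 0 - j10.58 Ω
  Z5: Z = jωL = j·8671·0.0415 = 0 + j359.8 Ω
  Z6: Z = R = 97.1 Ω
Step 3 — Ladder network (open output): work backward from the far end, alternating series and parallel combinations. Z_in = 0.0004904 + j733.8 Ω = 733.8∠90.0° Ω.
Step 4 — Source phasor: V = 240∠-11.7° V = 235 - j48.67 V.
Step 5 — Current: I = V / Z = -0.06632 - j0.3203 A = 0.327∠-101.7° A.
Step 6 — Complex power: S = V·I* = 5.246e-05 + j78.49 VA.
Step 7 — Real power: P = Re(S) = 5.246e-05 W.
Step 8 — Reactive power: Q = Im(S) = 78.49 VAR.
Step 9 — Apparent power: |S| = 78.49 VA.
Step 10 — Power factor: PF = P/|S| = 6.683e-07 (lagging).

(a) P = 5.246e-05 W  (b) Q = 78.49 VAR  (c) S = 78.49 VA  (d) PF = 6.683e-07 (lagging)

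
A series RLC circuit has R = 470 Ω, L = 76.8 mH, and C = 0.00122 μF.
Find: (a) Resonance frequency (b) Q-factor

Step 1 — Resonance condition Im(Z)=0 gives ω₀ = 1/√(LC).
Step 2 — ω₀ = 1/√(0.0768·1.22e-09) = 1.033e+05 rad/s.
Step 3 — f₀ = ω₀/(2π) = 1.644e+04 Hz.
Step 4 — Series Q: Q = ω₀L/R = 1.033e+05·0.0768/470 = 16.88.

(a) f₀ = 1.644e+04 Hz  (b) Q = 16.88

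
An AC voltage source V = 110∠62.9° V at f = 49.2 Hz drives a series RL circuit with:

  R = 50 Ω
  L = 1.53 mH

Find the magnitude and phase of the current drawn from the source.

Step 1 — Angular frequency: ω = 2π·f = 2π·49.2 = 309.1 rad/s.
Step 2 — Component impedances:
  R: Z = R = 50 Ω
  L: Z = jωL = j·309.1·0.00153 = 0 + j0.473 Ω
Step 3 — Series combination: Z_total = R + L = 50 + j0.473 Ω = 50∠0.5° Ω.
Step 4 — Source phasor: V = 110∠62.9° V = 50.11 + j97.92 V.
Step 5 — Ohm's law: I = V / Z_total = (50.11 + j97.92) / (50 + j0.473) = 1.021 + j1.949 A.
Step 6 — Convert to polar: |I| = 2.2 A, ∠I = 62.4°.

I = 2.2∠62.4° A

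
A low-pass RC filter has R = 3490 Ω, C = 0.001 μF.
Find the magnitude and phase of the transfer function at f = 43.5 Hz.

Step 1 — Angular frequency: ω = 2π·43.5 = 273.3 rad/s.
Step 2 — Transfer function: H(jω) = 1/(1 + jωRC).
Step 3 — Denominator: 1 + jωRC = 1 + j·273.3·3490·1e-09 = 1 + j0.0009539.
Step 4 — H = 1 - j0.0009539.
Step 5 — Magnitude: |H| = 1 (-0.0 dB); phase: φ = -0.1°.

|H| = 1 (-0.0 dB), φ = -0.1°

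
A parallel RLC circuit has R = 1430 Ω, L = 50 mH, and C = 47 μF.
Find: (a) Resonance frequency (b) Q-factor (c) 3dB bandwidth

Step 1 — Resonance: ω₀ = 1/√(LC) = 1/√(0.05·4.7e-05) = 652.3 rad/s.
Step 2 — f₀ = ω₀/(2π) = 103.8 Hz.
Step 3 — Parallel Q: Q = R/(ω₀L) = 1430/(652.3·0.05) = 43.84.
Step 4 — Bandwidth: Δω = ω₀/Q = 14.88 rad/s; BW = Δω/(2π) = 2.368 Hz.

(a) f₀ = 103.8 Hz  (b) Q = 43.84  (c) BW = 2.368 Hz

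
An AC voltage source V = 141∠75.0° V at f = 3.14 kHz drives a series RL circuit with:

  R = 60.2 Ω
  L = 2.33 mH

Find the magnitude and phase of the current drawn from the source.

Step 1 — Angular frequency: ω = 2π·f = 2π·3140 = 1.973e+04 rad/s.
Step 2 — Component impedances:
  R: Z = R = 60.2 Ω
  L: Z = jωL = j·1.973e+04·0.00233 = 0 + j45.97 Ω
Step 3 — Series combination: Z_total = R + L = 60.2 + j45.97 Ω = 75.74∠37.4° Ω.
Step 4 — Source phasor: V = 141∠75.0° V = 36.49 + j136.2 V.
Step 5 — Ohm's law: I = V / Z_total = (36.49 + j136.2) / (60.2 + j45.97) = 1.474 + j1.137 A.
Step 6 — Convert to polar: |I| = 1.862 A, ∠I = 37.6°.

I = 1.862∠37.6° A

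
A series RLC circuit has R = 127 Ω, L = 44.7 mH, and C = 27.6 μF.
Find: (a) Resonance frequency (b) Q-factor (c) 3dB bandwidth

Step 1 — Resonance: ω₀ = 1/√(LC) = 1/√(0.0447·2.76e-05) = 900.3 rad/s.
Step 2 — f₀ = ω₀/(2π) = 143.3 Hz.
Step 3 — Series Q: Q = ω₀L/R = 900.3·0.0447/127 = 0.3169.
Step 4 — Bandwidth: Δω = ω₀/Q = 2841 rad/s; BW = Δω/(2π) = 452.2 Hz.

(a) f₀ = 143.3 Hz  (b) Q = 0.3169  (c) BW = 452.2 Hz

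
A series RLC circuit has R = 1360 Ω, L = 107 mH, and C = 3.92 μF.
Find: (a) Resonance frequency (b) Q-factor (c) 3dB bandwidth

Step 1 — Resonance: ω₀ = 1/√(LC) = 1/√(0.107·3.92e-06) = 1544 rad/s.
Step 2 — f₀ = ω₀/(2π) = 245.7 Hz.
Step 3 — Series Q: Q = ω₀L/R = 1544·0.107/1360 = 0.1215.
Step 4 — Bandwidth: Δω = ω₀/Q = 1.271e+04 rad/s; BW = Δω/(2π) = 2023 Hz.

(a) f₀ = 245.7 Hz  (b) Q = 0.1215  (c) BW = 2023 Hz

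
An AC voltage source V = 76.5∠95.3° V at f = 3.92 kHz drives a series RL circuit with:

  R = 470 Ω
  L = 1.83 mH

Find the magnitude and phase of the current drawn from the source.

Step 1 — Angular frequency: ω = 2π·f = 2π·3920 = 2.463e+04 rad/s.
Step 2 — Component impedances:
  R: Z = R = 470 Ω
  L: Z = jωL = j·2.463e+04·0.00183 = 0 + j45.07 Ω
Step 3 — Series combination: Z_total = R + L = 470 + j45.07 Ω = 472.2∠5.5° Ω.
Step 4 — Source phasor: V = 76.5∠95.3° V = -7.066 + j76.17 V.
Step 5 — Ohm's law: I = V / Z_total = (-7.066 + j76.17) / (470 + j45.07) = 0.0005031 + j0.162 A.
Step 6 — Convert to polar: |I| = 0.162 A, ∠I = 89.8°.

I = 0.162∠89.8° A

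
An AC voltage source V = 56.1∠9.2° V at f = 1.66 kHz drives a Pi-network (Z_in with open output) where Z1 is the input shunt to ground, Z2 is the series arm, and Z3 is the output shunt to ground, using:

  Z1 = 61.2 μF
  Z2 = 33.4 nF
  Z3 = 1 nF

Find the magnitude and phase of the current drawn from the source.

Step 1 — Angular frequency: ω = 2π·f = 2π·1660 = 1.043e+04 rad/s.
Step 2 — Component impedances:
  Z1: Z = 1/(jωC) = -j/(ω·C) = 0 - j1.567 Ω
  Z2: Z = 1/(jωC) = -j/(ω·C) = 0 - j2871 Ω
  Z3: Z = 1/(jωC) = -j/(ω·C) = 0 - j9.588e+04 Ω
Step 3 — With open output, the series arm Z2 and the output shunt Z3 appear in series to ground: Z2 + Z3 = 0 - j9.875e+04 Ω.
Step 4 — Parallel with input shunt Z1: Z_in = Z1 || (Z2 + Z3) = 0 - j1.567 Ω = 1.567∠-90.0° Ω.
Step 5 — Source phasor: V = 56.1∠9.2° V = 55.38 + j8.969 V.
Step 6 — Ohm's law: I = V / Z_total = (55.38 + j8.969) / (0 - j1.567) = -5.725 + j35.35 A.
Step 7 — Convert to polar: |I| = 35.81 A, ∠I = 99.2°.

I = 35.81∠99.2° A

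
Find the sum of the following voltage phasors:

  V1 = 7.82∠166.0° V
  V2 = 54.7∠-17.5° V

Step 1 — Convert each phasor to rectangular form:
  V1 = 7.82·(cos(166.0°) + j·sin(166.0°)) = -7.588 + j1.892 V
  V2 = 54.7·(cos(-17.5°) + j·sin(-17.5°)) = 52.17 - j16.45 V
Step 2 — Sum components: V_total = 44.58 - j14.56 V.
Step 3 — Convert to polar: |V_total| = 46.9 V, ∠V_total = -18.1°.

V_total = 46.9∠-18.1° V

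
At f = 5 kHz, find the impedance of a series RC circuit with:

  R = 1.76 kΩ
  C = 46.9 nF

Step 1 — Angular frequency: ω = 2π·f = 2π·5000 = 3.142e+04 rad/s.
Step 2 — Component impedances:
  R: Z = R = 1760 Ω
  C: Z = 1/(jωC) = -j/(ω·C) = 0 - j678.7 Ω
Step 3 — Series combination: Z_total = R + C = 1760 - j678.7 Ω = 1886∠-21.1° Ω.

Z = 1760 - j678.7 Ω = 1886∠-21.1° Ω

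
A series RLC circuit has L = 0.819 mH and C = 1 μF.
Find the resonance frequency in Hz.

Step 1 — Resonance condition Im(Z)=0 gives ω₀ = 1/√(LC).
Step 2 — ω₀ = 1/√(0.000819·1e-06) = 3.494e+04 rad/s.
Step 3 — f₀ = ω₀/(2π) = 5561 Hz.

f₀ = 5561 Hz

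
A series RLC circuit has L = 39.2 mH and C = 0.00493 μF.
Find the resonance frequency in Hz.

Step 1 — Resonance condition Im(Z)=0 gives ω₀ = 1/√(LC).
Step 2 — ω₀ = 1/√(0.0392·4.93e-09) = 7.193e+04 rad/s.
Step 3 — f₀ = ω₀/(2π) = 1.145e+04 Hz.

f₀ = 1.145e+04 Hz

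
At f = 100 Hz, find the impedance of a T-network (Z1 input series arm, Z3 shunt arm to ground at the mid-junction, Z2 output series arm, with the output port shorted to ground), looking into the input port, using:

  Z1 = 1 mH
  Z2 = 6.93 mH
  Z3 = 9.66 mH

Step 1 — Angular frequency: ω = 2π·f = 2π·100 = 628.3 rad/s.
Step 2 — Component impedances:
  Z1: Z = jωL = j·628.3·0.001 = 0 + j0.6283 Ω
  Z2: Z = jωL = j·628.3·0.00693 = 0 + j4.354 Ω
  Z3: Z = jωL = j·628.3·0.00966 = 0 + j6.07 Ω
Step 3 — With the output port shorted to ground, the output series arm Z2 runs from the junction to ground; the shunt arm Z3 also runs from the junction to ground. They appear in parallel: Z3 || Z2 = 0 + j2.535 Ω.
Step 4 — Series with input arm Z1: Z_in = Z1 + (Z3 || Z2) = 0 + j3.164 Ω = 3.164∠90.0° Ω.

Z = 0 + j3.164 Ω = 3.164∠90.0° Ω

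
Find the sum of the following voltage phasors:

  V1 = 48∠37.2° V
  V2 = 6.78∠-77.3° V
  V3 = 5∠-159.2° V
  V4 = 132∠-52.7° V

Step 1 — Convert each phasor to rectangular form:
  V1 = 48·(cos(37.2°) + j·sin(37.2°)) = 38.23 + j29.02 V
  V2 = 6.78·(cos(-77.3°) + j·sin(-77.3°)) = 1.491 - j6.614 V
  V3 = 5·(cos(-159.2°) + j·sin(-159.2°)) = -4.674 - j1.776 V
  V4 = 132·(cos(-52.7°) + j·sin(-52.7°)) = 79.99 - j105 V
Step 2 — Sum components: V_total = 115 - j84.37 V.
Step 3 — Convert to polar: |V_total| = 142.7 V, ∠V_total = -36.3°.

V_total = 142.7∠-36.3° V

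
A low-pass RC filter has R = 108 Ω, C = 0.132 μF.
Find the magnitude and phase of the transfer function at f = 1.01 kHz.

Step 1 — Angular frequency: ω = 2π·1010 = 6346 rad/s.
Step 2 — Transfer function: H(jω) = 1/(1 + jωRC).
Step 3 — Denominator: 1 + jωRC = 1 + j·6346·108·1.32e-07 = 1 + j0.09047.
Step 4 — H = 0.9919 - j0.08973.
Step 5 — Magnitude: |H| = 0.9959 (-0.0 dB); phase: φ = -5.2°.

|H| = 0.9959 (-0.0 dB), φ = -5.2°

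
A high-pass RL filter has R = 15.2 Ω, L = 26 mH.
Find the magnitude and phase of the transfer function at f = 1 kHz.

Step 1 — Angular frequency: ω = 2π·1000 = 6283 rad/s.
Step 2 — Transfer function: H(jω) = jωL/(R + jωL).
Step 3 — Numerator jωL = j·163.4; denominator R + jωL = 15.2 + j163.4.
Step 4 — H = 0.9914 + j0.09225.
Step 5 — Magnitude: |H| = 0.9957 (-0.0 dB); phase: φ = 5.3°.

|H| = 0.9957 (-0.0 dB), φ = 5.3°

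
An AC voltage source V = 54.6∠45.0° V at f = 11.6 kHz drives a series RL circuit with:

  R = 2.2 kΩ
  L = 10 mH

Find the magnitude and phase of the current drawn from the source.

Step 1 — Angular frequency: ω = 2π·f = 2π·1.16e+04 = 7.288e+04 rad/s.
Step 2 — Component impedances:
  R: Z = R = 2200 Ω
  L: Z = jωL = j·7.288e+04·0.01 = 0 + j728.8 Ω
Step 3 — Series combination: Z_total = R + L = 2200 + j728.8 Ω = 2318∠18.3° Ω.
Step 4 — Source phasor: V = 54.6∠45.0° V = 38.61 + j38.61 V.
Step 5 — Ohm's law: I = V / Z_total = (38.61 + j38.61) / (2200 + j728.8) = 0.02105 + j0.01057 A.
Step 6 — Convert to polar: |I| = 0.02356 A, ∠I = 26.7°.

I = 0.02356∠26.7° A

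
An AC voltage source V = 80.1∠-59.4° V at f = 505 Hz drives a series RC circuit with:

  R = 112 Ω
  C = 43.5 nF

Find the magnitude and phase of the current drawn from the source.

Step 1 — Angular frequency: ω = 2π·f = 2π·505 = 3173 rad/s.
Step 2 — Component impedances:
  R: Z = R = 112 Ω
  C: Z = 1/(jωC) = -j/(ω·C) = 0 - j7245 Ω
Step 3 — Series combination: Z_total = R + C = 112 - j7245 Ω = 7246∠-89.1° Ω.
Step 4 — Source phasor: V = 80.1∠-59.4° V = 40.77 - j68.95 V.
Step 5 — Ohm's law: I = V / Z_total = (40.77 - j68.95) / (112 - j7245) = 0.009601 + j0.005479 A.
Step 6 — Convert to polar: |I| = 0.01105 A, ∠I = 29.7°.

I = 0.01105∠29.7° A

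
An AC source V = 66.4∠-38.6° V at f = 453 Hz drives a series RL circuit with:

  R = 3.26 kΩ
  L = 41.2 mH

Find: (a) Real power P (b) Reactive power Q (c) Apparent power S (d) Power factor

Step 1 — Angular frequency: ω = 2π·f = 2π·453 = 2846 rad/s.
Step 2 — Component impedances:
  R: Z = R = 3260 Ω
  L: Z = jωL = j·2846·0.0412 = 0 + j117.3 Ω
Step 3 — Series combination: Z_total = R + L = 3260 + j117.3 Ω = 3262∠2.1° Ω.
Step 4 — Source phasor: V = 66.4∠-38.6° V = 51.89 - j41.43 V.
Step 5 — Current: I = V / Z = 0.01544 - j0.01326 A = 0.02035∠-40.7° A.
Step 6 — Complex power: S = V·I* = 1.351 + j0.04859 VA.
Step 7 — Real power: P = Re(S) = 1.351 W.
Step 8 — Reactive power: Q = Im(S) = 0.04859 VAR.
Step 9 — Apparent power: |S| = 1.352 VA.
Step 10 — Power factor: PF = P/|S| = 0.9994 (lagging).

(a) P = 1.351 W  (b) Q = 0.04859 VAR  (c) S = 1.352 VA  (d) PF = 0.9994 (lagging)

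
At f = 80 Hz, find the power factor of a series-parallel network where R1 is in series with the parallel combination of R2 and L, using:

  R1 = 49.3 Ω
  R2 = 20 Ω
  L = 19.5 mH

Step 1 — Angular frequency: ω = 2π·f = 2π·80 = 502.7 rad/s.
Step 2 — Component impedances:
  R1: Z = R = 49.3 Ω
  R2: Z = R = 20 Ω
  L: Z = jωL = j·502.7·0.0195 = 0 + j9.802 Ω
Step 3 — Parallel branch: R2 || L = 1/(1/R2 + 1/L) = 3.873 + j7.903 Ω.
Step 4 — Series with R1: Z_total = R1 + (R2 || L) = 53.17 + j7.903 Ω = 53.76∠8.5° Ω.
Step 5 — Power factor: PF = cos(φ) = Re(Z)/|Z| = 53.173/53.758 = 0.9891.
Step 6 — Type: Im(Z) = 7.903 ⇒ lagging (phase φ = 8.5°).

PF = 0.9891 (lagging, φ = 8.5°)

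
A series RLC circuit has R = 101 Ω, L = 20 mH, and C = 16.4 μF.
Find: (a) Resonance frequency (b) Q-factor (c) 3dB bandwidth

Step 1 — Resonance: ω₀ = 1/√(LC) = 1/√(0.02·1.64e-05) = 1746 rad/s.
Step 2 — f₀ = ω₀/(2π) = 277.9 Hz.
Step 3 — Series Q: Q = ω₀L/R = 1746·0.02/101 = 0.3458.
Step 4 — Bandwidth: Δω = ω₀/Q = 5050 rad/s; BW = Δω/(2π) = 803.7 Hz.

(a) f₀ = 277.9 Hz  (b) Q = 0.3458  (c) BW = 803.7 Hz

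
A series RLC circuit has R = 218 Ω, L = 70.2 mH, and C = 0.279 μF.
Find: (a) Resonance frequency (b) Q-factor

Step 1 — Resonance condition Im(Z)=0 gives ω₀ = 1/√(LC).
Step 2 — ω₀ = 1/√(0.0702·2.79e-07) = 7145 rad/s.
Step 3 — f₀ = ω₀/(2π) = 1137 Hz.
Step 4 — Series Q: Q = ω₀L/R = 7145·0.0702/218 = 2.301.

(a) f₀ = 1137 Hz  (b) Q = 2.301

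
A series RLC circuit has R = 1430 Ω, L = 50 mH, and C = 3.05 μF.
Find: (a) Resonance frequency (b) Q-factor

Step 1 — Resonance condition Im(Z)=0 gives ω₀ = 1/√(LC).
Step 2 — ω₀ = 1/√(0.05·3.05e-06) = 2561 rad/s.
Step 3 — f₀ = ω₀/(2π) = 407.6 Hz.
Step 4 — Series Q: Q = ω₀L/R = 2561·0.05/1430 = 0.08954.

(a) f₀ = 407.6 Hz  (b) Q = 0.08954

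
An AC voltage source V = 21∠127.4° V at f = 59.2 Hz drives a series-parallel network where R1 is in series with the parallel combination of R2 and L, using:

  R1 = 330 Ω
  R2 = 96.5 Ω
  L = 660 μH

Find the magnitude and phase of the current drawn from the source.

Step 1 — Angular frequency: ω = 2π·f = 2π·59.2 = 372 rad/s.
Step 2 — Component impedances:
  R1: Z = R = 330 Ω
  R2: Z = R = 96.5 Ω
  L: Z = jωL = j·372·0.00066 = 0 + j0.2455 Ω
Step 3 — Parallel branch: R2 || L = 1/(1/R2 + 1/L) = 0.0006245 + j0.2455 Ω.
Step 4 — Series with R1: Z_total = R1 + (R2 || L) = 330 + j0.2455 Ω = 330∠0.0° Ω.
Step 5 — Source phasor: V = 21∠127.4° V = -12.75 + j16.68 V.
Step 6 — Ohm's law: I = V / Z_total = (-12.75 + j16.68) / (330 + j0.2455) = -0.03861 + j0.05058 A.
Step 7 — Convert to polar: |I| = 0.06364 A, ∠I = 127.4°.

I = 0.06364∠127.4° A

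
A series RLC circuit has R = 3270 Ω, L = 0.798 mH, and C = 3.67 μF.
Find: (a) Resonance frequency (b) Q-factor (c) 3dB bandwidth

Step 1 — Resonance condition Im(Z)=0 gives ω₀ = 1/√(LC).
Step 2 — ω₀ = 1/√(0.000798·3.67e-06) = 1.848e+04 rad/s.
Step 3 — f₀ = ω₀/(2π) = 2941 Hz.
Step 4 — Series Q: Q = ω₀L/R = 1.848e+04·0.000798/3270 = 0.004509.
Step 5 — 3dB bandwidth: Δω = ω₀/Q = 4.098e+06 rad/s; BW = Δω/(2π) = 6.522e+05 Hz.

(a) f₀ = 2941 Hz  (b) Q = 0.004509  (c) BW = 6.522e+05 Hz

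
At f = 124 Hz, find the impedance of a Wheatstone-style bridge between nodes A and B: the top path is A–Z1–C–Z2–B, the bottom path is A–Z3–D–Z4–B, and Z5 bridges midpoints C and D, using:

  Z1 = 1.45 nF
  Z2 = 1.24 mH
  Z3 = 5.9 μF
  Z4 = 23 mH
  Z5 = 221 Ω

Step 1 — Angular frequency: ω = 2π·f = 2π·124 = 779.1 rad/s.
Step 2 — Component impedances:
  Z1: Z = 1/(jωC) = -j/(ω·C) = 0 - j8.852e+05 Ω
  Z2: Z = jωL = j·779.1·0.00124 = 0 + j0.9661 Ω
  Z3: Z = 1/(jωC) = -j/(ω·C) = 0 - j217.5 Ω
  Z4: Z = jωL = j·779.1·0.023 = 0 + j17.92 Ω
  Z5: Z = R = 221 Ω
Step 3 — Bridge requires nodal analysis (the Z5 bridge couples midpoints C and D, so the two paths cannot be reduced to a simple series/parallel combination). Setting node B to ground and injecting 1 A at node A, the 3-node admittance system at A, C, D solves to V_A = Z_AB = 1.442 - j199.7 Ω = 199.7∠-89.6° Ω.

Z = 1.442 - j199.7 Ω = 199.7∠-89.6° Ω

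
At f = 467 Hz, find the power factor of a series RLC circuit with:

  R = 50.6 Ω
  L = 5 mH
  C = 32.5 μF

Step 1 — Angular frequency: ω = 2π·f = 2π·467 = 2934 rad/s.
Step 2 — Component impedances:
  R: Z = R = 50.6 Ω
  L: Z = jωL = j·2934·0.005 = 0 + j14.67 Ω
  C: Z = 1/(jωC) = -j/(ω·C) = 0 - j10.49 Ω
Step 3 — Series combination: Z_total = R + L + C = 50.6 + j4.185 Ω = 50.77∠4.7° Ω.
Step 4 — Power factor: PF = cos(φ) = Re(Z)/|Z| = 50.6/50.773 = 0.9966.
Step 5 — Type: Im(Z) = 4.185 ⇒ lagging (phase φ = 4.7°).

PF = 0.9966 (lagging, φ = 4.7°)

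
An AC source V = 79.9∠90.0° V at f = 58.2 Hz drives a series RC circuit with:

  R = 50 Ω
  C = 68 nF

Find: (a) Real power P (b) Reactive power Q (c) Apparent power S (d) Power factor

Step 1 — Angular frequency: ω = 2π·f = 2π·58.2 = 365.7 rad/s.
Step 2 — Component impedances:
  R: Z = R = 50 Ω
  C: Z = 1/(jωC) = -j/(ω·C) = 0 - j4.022e+04 Ω
Step 3 — Series combination: Z_total = R + C = 50 - j4.022e+04 Ω = 4.022e+04∠-89.9° Ω.
Step 4 — Source phasor: V = 79.9∠90.0° V = 0 + j79.9 V.
Step 5 — Current: I = V / Z = -0.001987 + j2.47e-06 A = 0.001987∠179.9° A.
Step 6 — Complex power: S = V·I* = 0.0001974 - j0.1587 VA.
Step 7 — Real power: P = Re(S) = 0.0001974 W.
Step 8 — Reactive power: Q = Im(S) = -0.1587 VAR.
Step 9 — Apparent power: |S| = 0.1587 VA.
Step 10 — Power factor: PF = P/|S| = 0.001243 (leading).

(a) P = 0.0001974 W  (b) Q = -0.1587 VAR  (c) S = 0.1587 VA  (d) PF = 0.001243 (leading)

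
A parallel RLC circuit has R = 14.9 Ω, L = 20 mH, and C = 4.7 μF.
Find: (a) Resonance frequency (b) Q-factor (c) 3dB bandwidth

Step 1 — Resonance: ω₀ = 1/√(LC) = 1/√(0.02·4.7e-06) = 3262 rad/s.
Step 2 — f₀ = ω₀/(2π) = 519.1 Hz.
Step 3 — Parallel Q: Q = R/(ω₀L) = 14.9/(3262·0.02) = 0.2284.
Step 4 — Bandwidth: Δω = ω₀/Q = 1.428e+04 rad/s; BW = Δω/(2π) = 2273 Hz.

(a) f₀ = 519.1 Hz  (b) Q = 0.2284  (c) BW = 2273 Hz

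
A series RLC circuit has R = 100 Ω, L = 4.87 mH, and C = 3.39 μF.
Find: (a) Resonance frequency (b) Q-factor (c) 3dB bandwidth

Step 1 — Resonance: ω₀ = 1/√(LC) = 1/√(0.00487·3.39e-06) = 7783 rad/s.
Step 2 — f₀ = ω₀/(2π) = 1239 Hz.
Step 3 — Series Q: Q = ω₀L/R = 7783·0.00487/100 = 0.379.
Step 4 — Bandwidth: Δω = ω₀/Q = 2.053e+04 rad/s; BW = Δω/(2π) = 3268 Hz.

(a) f₀ = 1239 Hz  (b) Q = 0.379  (c) BW = 3268 Hz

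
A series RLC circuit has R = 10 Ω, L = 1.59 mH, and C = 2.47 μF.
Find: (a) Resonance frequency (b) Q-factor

Step 1 — Resonance condition Im(Z)=0 gives ω₀ = 1/√(LC).
Step 2 — ω₀ = 1/√(0.00159·2.47e-06) = 1.596e+04 rad/s.
Step 3 — f₀ = ω₀/(2π) = 2540 Hz.
Step 4 — Series Q: Q = ω₀L/R = 1.596e+04·0.00159/10 = 2.537.

(a) f₀ = 2540 Hz  (b) Q = 2.537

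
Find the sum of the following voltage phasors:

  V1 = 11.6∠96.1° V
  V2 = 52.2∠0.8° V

Step 1 — Convert each phasor to rectangular form:
  V1 = 11.6·(cos(96.1°) + j·sin(96.1°)) = -1.233 + j11.53 V
  V2 = 52.2·(cos(0.8°) + j·sin(0.8°)) = 52.19 + j0.7288 V
Step 2 — Sum components: V_total = 50.96 + j12.26 V.
Step 3 — Convert to polar: |V_total| = 52.42 V, ∠V_total = 13.5°.

V_total = 52.42∠13.5° V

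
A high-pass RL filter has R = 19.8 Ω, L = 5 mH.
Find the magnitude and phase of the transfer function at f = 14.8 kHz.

Step 1 — Angular frequency: ω = 2π·1.48e+04 = 9.299e+04 rad/s.
Step 2 — Transfer function: H(jω) = jωL/(R + jωL).
Step 3 — Numerator jωL = j·465; denominator R + jωL = 19.8 + j465.
Step 4 — H = 0.9982 + j0.04251.
Step 5 — Magnitude: |H| = 0.9991 (-0.0 dB); phase: φ = 2.4°.

|H| = 0.9991 (-0.0 dB), φ = 2.4°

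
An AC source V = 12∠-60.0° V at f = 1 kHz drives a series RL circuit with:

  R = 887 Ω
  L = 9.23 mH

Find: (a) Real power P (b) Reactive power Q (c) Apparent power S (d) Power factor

Step 1 — Angular frequency: ω = 2π·f = 2π·1000 = 6283 rad/s.
Step 2 — Component impedances:
  R: Z = R = 887 Ω
  L: Z = jωL = j·6283·0.00923 = 0 + j57.99 Ω
Step 3 — Series combination: Z_total = R + L = 887 + j57.99 Ω = 888.9∠3.7° Ω.
Step 4 — Source phasor: V = 12∠-60.0° V = 6 - j10.39 V.
Step 5 — Current: I = V / Z = 0.005973 - j0.01211 A = 0.0135∠-63.7° A.
Step 6 — Complex power: S = V·I* = 0.1617 + j0.01057 VA.
Step 7 — Real power: P = Re(S) = 0.1617 W.
Step 8 — Reactive power: Q = Im(S) = 0.01057 VAR.
Step 9 — Apparent power: |S| = 0.162 VA.
Step 10 — Power factor: PF = P/|S| = 0.9979 (lagging).

(a) P = 0.1617 W  (b) Q = 0.01057 VAR  (c) S = 0.162 VA  (d) PF = 0.9979 (lagging)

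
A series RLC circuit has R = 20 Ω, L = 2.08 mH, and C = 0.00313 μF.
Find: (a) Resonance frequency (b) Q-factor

Step 1 — Resonance condition Im(Z)=0 gives ω₀ = 1/√(LC).
Step 2 — ω₀ = 1/√(0.00208·3.13e-09) = 3.919e+05 rad/s.
Step 3 — f₀ = ω₀/(2π) = 6.238e+04 Hz.
Step 4 — Series Q: Q = ω₀L/R = 3.919e+05·0.00208/20 = 40.76.

(a) f₀ = 6.238e+04 Hz  (b) Q = 40.76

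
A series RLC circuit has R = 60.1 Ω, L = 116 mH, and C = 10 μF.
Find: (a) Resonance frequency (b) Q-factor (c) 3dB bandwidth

Step 1 — Resonance condition Im(Z)=0 gives ω₀ = 1/√(LC).
Step 2 — ω₀ = 1/√(0.116·1e-05) = 928.5 rad/s.
Step 3 — f₀ = ω₀/(2π) = 147.8 Hz.
Step 4 — Series Q: Q = ω₀L/R = 928.5·0.116/60.1 = 1.792.
Step 5 — 3dB bandwidth: Δω = ω₀/Q = 518.1 rad/s; BW = Δω/(2π) = 82.46 Hz.

(a) f₀ = 147.8 Hz  (b) Q = 1.792  (c) BW = 82.46 Hz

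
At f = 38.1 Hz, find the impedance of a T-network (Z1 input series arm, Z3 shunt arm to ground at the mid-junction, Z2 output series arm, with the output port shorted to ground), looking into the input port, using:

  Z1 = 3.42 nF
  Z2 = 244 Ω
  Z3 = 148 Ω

Step 1 — Angular frequency: ω = 2π·f = 2π·38.1 = 239.4 rad/s.
Step 2 — Component impedances:
  Z1: Z = 1/(jωC) = -j/(ω·C) = 0 - j1.221e+06 Ω
  Z2: Z = R = 244 Ω
  Z3: Z = R = 148 Ω
Step 3 — With the output port shorted to ground, the output series arm Z2 runs from the junction to ground; the shunt arm Z3 also runs from the junction to ground. They appear in parallel: Z3 || Z2 = 92.12 Ω.
Step 4 — Series with input arm Z1: Z_in = Z1 + (Z3 || Z2) = 92.12 - j1.221e+06 Ω = 1.221e+06∠-90.0° Ω.

Z = 92.12 - j1.221e+06 Ω = 1.221e+06∠-90.0° Ω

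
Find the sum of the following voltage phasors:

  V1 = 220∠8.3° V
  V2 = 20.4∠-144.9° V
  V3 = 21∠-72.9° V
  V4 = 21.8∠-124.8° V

Step 1 — Convert each phasor to rectangular form:
  V1 = 220·(cos(8.3°) + j·sin(8.3°)) = 217.7 + j31.76 V
  V2 = 20.4·(cos(-144.9°) + j·sin(-144.9°)) = -16.69 - j11.73 V
  V3 = 21·(cos(-72.9°) + j·sin(-72.9°)) = 6.175 - j20.07 V
  V4 = 21.8·(cos(-124.8°) + j·sin(-124.8°)) = -12.44 - j17.9 V
Step 2 — Sum components: V_total = 194.7 - j17.94 V.
Step 3 — Convert to polar: |V_total| = 195.6 V, ∠V_total = -5.3°.

V_total = 195.6∠-5.3° V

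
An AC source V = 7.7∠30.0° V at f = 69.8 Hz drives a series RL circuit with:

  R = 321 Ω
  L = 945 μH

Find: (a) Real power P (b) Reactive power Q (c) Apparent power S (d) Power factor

Step 1 — Angular frequency: ω = 2π·f = 2π·69.8 = 438.6 rad/s.
Step 2 — Component impedances:
  R: Z = R = 321 Ω
  L: Z = jωL = j·438.6·0.000945 = 0 + j0.4144 Ω
Step 3 — Series combination: Z_total = R + L = 321 + j0.4144 Ω = 321∠0.1° Ω.
Step 4 — Source phasor: V = 7.7∠30.0° V = 6.668 + j3.85 V.
Step 5 — Current: I = V / Z = 0.02079 + j0.01197 A = 0.02399∠29.9° A.
Step 6 — Complex power: S = V·I* = 0.1847 + j0.0002385 VA.
Step 7 — Real power: P = Re(S) = 0.1847 W.
Step 8 — Reactive power: Q = Im(S) = 0.0002385 VAR.
Step 9 — Apparent power: |S| = 0.1847 VA.
Step 10 — Power factor: PF = P/|S| = 1 (lagging).

(a) P = 0.1847 W  (b) Q = 0.0002385 VAR  (c) S = 0.1847 VA  (d) PF = 1 (lagging)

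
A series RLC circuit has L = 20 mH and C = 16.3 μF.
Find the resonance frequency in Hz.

Step 1 — Resonance condition Im(Z)=0 gives ω₀ = 1/√(LC).
Step 2 — ω₀ = 1/√(0.02·1.63e-05) = 1751 rad/s.
Step 3 — f₀ = ω₀/(2π) = 278.7 Hz.

f₀ = 278.7 Hz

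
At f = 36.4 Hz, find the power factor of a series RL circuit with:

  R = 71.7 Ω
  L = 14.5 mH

Step 1 — Angular frequency: ω = 2π·f = 2π·36.4 = 228.7 rad/s.
Step 2 — Component impedances:
  R: Z = R = 71.7 Ω
  L: Z = jωL = j·228.7·0.0145 = 0 + j3.316 Ω
Step 3 — Series combination: Z_total = R + L = 71.7 + j3.316 Ω = 71.78∠2.6° Ω.
Step 4 — Power factor: PF = cos(φ) = Re(Z)/|Z| = 71.7/71.78 = 0.9989.
Step 5 — Type: Im(Z) = 3.316 ⇒ lagging (phase φ = 2.6°).

PF = 0.9989 (lagging, φ = 2.6°)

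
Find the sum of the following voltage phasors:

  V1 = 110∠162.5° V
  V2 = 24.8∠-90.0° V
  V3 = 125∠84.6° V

Step 1 — Convert each phasor to rectangular form:
  V1 = 110·(cos(162.5°) + j·sin(162.5°)) = -104.9 + j33.08 V
  V2 = 24.8·(cos(-90.0°) + j·sin(-90.0°)) = 0 - j24.8 V
  V3 = 125·(cos(84.6°) + j·sin(84.6°)) = 11.76 + j124.4 V
Step 2 — Sum components: V_total = -93.15 + j132.7 V.
Step 3 — Convert to polar: |V_total| = 162.1 V, ∠V_total = 125.1°.

V_total = 162.1∠125.1° V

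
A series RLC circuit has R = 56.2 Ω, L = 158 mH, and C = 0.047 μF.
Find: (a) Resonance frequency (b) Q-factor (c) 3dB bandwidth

Step 1 — Resonance: ω₀ = 1/√(LC) = 1/√(0.158·4.7e-08) = 1.16e+04 rad/s.
Step 2 — f₀ = ω₀/(2π) = 1847 Hz.
Step 3 — Series Q: Q = ω₀L/R = 1.16e+04·0.158/56.2 = 32.62.
Step 4 — Bandwidth: Δω = ω₀/Q = 355.7 rad/s; BW = Δω/(2π) = 56.61 Hz.

(a) f₀ = 1847 Hz  (b) Q = 32.62  (c) BW = 56.61 Hz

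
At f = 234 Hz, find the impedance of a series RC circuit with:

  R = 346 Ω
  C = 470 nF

Step 1 — Angular frequency: ω = 2π·f = 2π·234 = 1470 rad/s.
Step 2 — Component impedances:
  R: Z = R = 346 Ω
  C: Z = 1/(jωC) = -j/(ω·C) = 0 - j1447 Ω
Step 3 — Series combination: Z_total = R + C = 346 - j1447 Ω = 1488∠-76.6° Ω.

Z = 346 - j1447 Ω = 1488∠-76.6° Ω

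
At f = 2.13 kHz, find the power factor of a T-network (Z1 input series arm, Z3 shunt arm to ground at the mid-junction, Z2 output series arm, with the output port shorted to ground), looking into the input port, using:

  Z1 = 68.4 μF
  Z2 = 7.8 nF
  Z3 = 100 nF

Step 1 — Angular frequency: ω = 2π·f = 2π·2130 = 1.338e+04 rad/s.
Step 2 — Component impedances:
  Z1: Z = 1/(jωC) = -j/(ω·C) = 0 - j1.092 Ω
  Z2: Z = 1/(jωC) = -j/(ω·C) = 0 - j9580 Ω
  Z3: Z = 1/(jωC) = -j/(ω·C) = 0 - j747.2 Ω
Step 3 — With the output port shorted to ground, the output series arm Z2 runs from the junction to ground; the shunt arm Z3 also runs from the junction to ground. They appear in parallel: Z3 || Z2 = 0 - j693.1 Ω.
Step 4 — Series with input arm Z1: Z_in = Z1 + (Z3 || Z2) = 0 - j694.2 Ω = 694.2∠-90.0° Ω.
Step 5 — Power factor: PF = cos(φ) = Re(Z)/|Z| = 0/694.2 = 0.
Step 6 — Type: Im(Z) = -694.2 ⇒ leading (phase φ = -90.0°).

PF = 0 (leading, φ = -90.0°)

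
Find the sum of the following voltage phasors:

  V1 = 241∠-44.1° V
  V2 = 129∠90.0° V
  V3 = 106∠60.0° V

Step 1 — Convert each phasor to rectangular form:
  V1 = 241·(cos(-44.1°) + j·sin(-44.1°)) = 173.1 - j167.7 V
  V2 = 129·(cos(90.0°) + j·sin(90.0°)) = 0 + j129 V
  V3 = 106·(cos(60.0°) + j·sin(60.0°)) = 53 + j91.8 V
Step 2 — Sum components: V_total = 226.1 + j53.08 V.
Step 3 — Convert to polar: |V_total| = 232.2 V, ∠V_total = 13.2°.

V_total = 232.2∠13.2° V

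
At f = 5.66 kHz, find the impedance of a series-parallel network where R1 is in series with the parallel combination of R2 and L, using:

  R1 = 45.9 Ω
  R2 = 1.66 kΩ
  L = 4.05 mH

Step 1 — Angular frequency: ω = 2π·f = 2π·5660 = 3.556e+04 rad/s.
Step 2 — Component impedances:
  R1: Z = R = 45.9 Ω
  R2: Z = R = 1660 Ω
  L: Z = jωL = j·3.556e+04·0.00405 = 0 + j144 Ω
Step 3 — Parallel branch: R2 || L = 1/(1/R2 + 1/L) = 12.4 + j143 Ω.
Step 4 — Series with R1: Z_total = R1 + (R2 || L) = 58.3 + j143 Ω = 154.4∠67.8° Ω.

Z = 58.3 + j143 Ω = 154.4∠67.8° Ω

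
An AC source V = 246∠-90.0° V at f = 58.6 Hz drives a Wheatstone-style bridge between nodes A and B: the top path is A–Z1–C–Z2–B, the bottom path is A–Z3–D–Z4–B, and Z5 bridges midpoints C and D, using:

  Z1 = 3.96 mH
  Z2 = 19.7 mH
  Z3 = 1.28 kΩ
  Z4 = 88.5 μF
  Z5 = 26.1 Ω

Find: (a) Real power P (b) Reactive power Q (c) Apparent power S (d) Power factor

Step 1 — Angular frequency: ω = 2π·f = 2π·58.6 = 368.2 rad/s.
Step 2 — Component impedances:
  Z1: Z = jωL = j·368.2·0.00396 = 0 + j1.458 Ω
  Z2: Z = jωL = j·368.2·0.0197 = 0 + j7.253 Ω
  Z3: Z = R = 1280 Ω
  Z4: Z = 1/(jωC) = -j/(ω·C) = 0 - j30.69 Ω
  Z5: Z = R = 26.1 Ω
Step 3 — Bridge requires nodal analysis (the Z5 bridge couples midpoints C and D, so the two paths cannot be reduced to a simple series/parallel combination). Setting node B to ground and injecting 1 A at node A, the 3-node admittance system at A, C, D solves to V_A = Z_AB = 1.129 + j9.744 Ω = 9.809∠83.4° Ω.
Step 4 — Source phasor: V = 246∠-90.0° V = 0 - j246 V.
Step 5 — Current: I = V / Z = -24.91 - j2.886 A = 25.08∠-173.4° A.
Step 6 — Complex power: S = V·I* = 710 + j6128 VA.
Step 7 — Real power: P = Re(S) = 710 W.
Step 8 — Reactive power: Q = Im(S) = 6128 VAR.
Step 9 — Apparent power: |S| = 6169 VA.
Step 10 — Power factor: PF = P/|S| = 0.1151 (lagging).

(a) P = 710 W  (b) Q = 6128 VAR  (c) S = 6169 VA  (d) PF = 0.1151 (lagging)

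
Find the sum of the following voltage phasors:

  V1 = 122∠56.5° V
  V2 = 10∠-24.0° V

Step 1 — Convert each phasor to rectangular form:
  V1 = 122·(cos(56.5°) + j·sin(56.5°)) = 67.34 + j101.7 V
  V2 = 10·(cos(-24.0°) + j·sin(-24.0°)) = 9.135 - j4.067 V
Step 2 — Sum components: V_total = 76.47 + j97.67 V.
Step 3 — Convert to polar: |V_total| = 124 V, ∠V_total = 51.9°.

V_total = 124∠51.9° V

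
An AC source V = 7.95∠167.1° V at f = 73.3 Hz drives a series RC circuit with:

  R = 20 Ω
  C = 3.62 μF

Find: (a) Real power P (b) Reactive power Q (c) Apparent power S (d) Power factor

Step 1 — Angular frequency: ω = 2π·f = 2π·73.3 = 460.6 rad/s.
Step 2 — Component impedances:
  R: Z = R = 20 Ω
  C: Z = 1/(jωC) = -j/(ω·C) = 0 - j599.8 Ω
Step 3 — Series combination: Z_total = R + C = 20 - j599.8 Ω = 600.1∠-88.1° Ω.
Step 4 — Source phasor: V = 7.95∠167.1° V = -7.749 + j1.775 V.
Step 5 — Current: I = V / Z = -0.003386 - j0.01281 A = 0.01325∠-104.8° A.
Step 6 — Complex power: S = V·I* = 0.00351 - j0.1053 VA.
Step 7 — Real power: P = Re(S) = 0.00351 W.
Step 8 — Reactive power: Q = Im(S) = -0.1053 VAR.
Step 9 — Apparent power: |S| = 0.1053 VA.
Step 10 — Power factor: PF = P/|S| = 0.03333 (leading).

(a) P = 0.00351 W  (b) Q = -0.1053 VAR  (c) S = 0.1053 VA  (d) PF = 0.03333 (leading)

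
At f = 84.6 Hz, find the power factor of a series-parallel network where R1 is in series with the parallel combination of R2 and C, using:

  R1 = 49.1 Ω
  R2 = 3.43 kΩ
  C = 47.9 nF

Step 1 — Angular frequency: ω = 2π·f = 2π·84.6 = 531.6 rad/s.
Step 2 — Component impedances:
  R1: Z = R = 49.1 Ω
  R2: Z = R = 3430 Ω
  C: Z = 1/(jωC) = -j/(ω·C) = 0 - j3.927e+04 Ω
Step 3 — Parallel branch: R2 || C = 1/(1/R2 + 1/C) = 3404 - j297.3 Ω.
Step 4 — Series with R1: Z_total = R1 + (R2 || C) = 3453 - j297.3 Ω = 3466∠-4.9° Ω.
Step 5 — Power factor: PF = cos(φ) = Re(Z)/|Z| = 3453.1/3465.9 = 0.9963.
Step 6 — Type: Im(Z) = -297.3 ⇒ leading (phase φ = -4.9°).

PF = 0.9963 (leading, φ = -4.9°)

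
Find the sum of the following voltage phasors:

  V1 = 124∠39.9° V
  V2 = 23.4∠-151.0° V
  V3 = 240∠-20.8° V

Step 1 — Convert each phasor to rectangular form:
  V1 = 124·(cos(39.9°) + j·sin(39.9°)) = 95.13 + j79.54 V
  V2 = 23.4·(cos(-151.0°) + j·sin(-151.0°)) = -20.47 - j11.34 V
  V3 = 240·(cos(-20.8°) + j·sin(-20.8°)) = 224.4 - j85.23 V
Step 2 — Sum components: V_total = 299 - j17.03 V.
Step 3 — Convert to polar: |V_total| = 299.5 V, ∠V_total = -3.3°.

V_total = 299.5∠-3.3° V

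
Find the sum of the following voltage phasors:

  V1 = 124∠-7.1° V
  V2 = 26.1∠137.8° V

Step 1 — Convert each phasor to rectangular form:
  V1 = 124·(cos(-7.1°) + j·sin(-7.1°)) = 123 - j15.33 V
  V2 = 26.1·(cos(137.8°) + j·sin(137.8°)) = -19.33 + j17.53 V
Step 2 — Sum components: V_total = 103.7 + j2.205 V.
Step 3 — Convert to polar: |V_total| = 103.7 V, ∠V_total = 1.2°.

V_total = 103.7∠1.2° V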